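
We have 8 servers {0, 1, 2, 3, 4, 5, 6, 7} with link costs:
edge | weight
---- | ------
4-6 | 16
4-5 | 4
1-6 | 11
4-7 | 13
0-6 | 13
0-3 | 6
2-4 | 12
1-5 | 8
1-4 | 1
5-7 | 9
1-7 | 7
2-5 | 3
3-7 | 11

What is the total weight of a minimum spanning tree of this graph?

43

Prim's algorithm from 7:
Step 1: frontier [1-7 7, 5-7 9, 3-7 11, 4-7 13] → take 1-7 (7); add 1.
Step 2: frontier [1-4 1, 1-5 8, 1-6 11, 5-7 9, 3-7 11, 4-7 13] → take 1-4 (1); add 4.
Step 3: frontier [1-5 8, 1-6 11, 4-5 4, 2-4 12, 4-6 16, 5-7 9, 3-7 11] → take 4-5 (4); add 5.
Step 4: frontier [1-6 11, 2-4 12, 4-6 16, 2-5 3, 3-7 11] → take 2-5 (3); add 2.
Step 5: frontier [1-6 11, 4-6 16, 3-7 11] → take 3-7 (11); add 3.
Step 6: frontier [1-6 11, 0-3 6, 4-6 16] → take 0-3 (6); add 0.
Step 7: frontier [0-6 13, 1-6 11, 4-6 16] → take 1-6 (11); add 6.
MST edges: 1-7, 1-4, 4-5, 2-5, 3-7, 0-3, 1-6; total weight 7+1+4+3+11+6+11 = 43.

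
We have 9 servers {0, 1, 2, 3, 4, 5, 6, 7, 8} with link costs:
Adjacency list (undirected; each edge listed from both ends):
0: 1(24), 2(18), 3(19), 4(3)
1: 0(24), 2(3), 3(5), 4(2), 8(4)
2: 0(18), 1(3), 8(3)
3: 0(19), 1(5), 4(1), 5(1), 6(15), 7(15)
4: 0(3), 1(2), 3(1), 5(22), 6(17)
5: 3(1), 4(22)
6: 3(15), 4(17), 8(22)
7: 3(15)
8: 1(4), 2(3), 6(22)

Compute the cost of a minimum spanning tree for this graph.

43

Kruskal's algorithm — process edges by increasing weight (ties by edge label):
3–4 (1): add — endpoints in different components.
3–5 (1): add — endpoints in different components.
1–4 (2): add — endpoints in different components.
0–4 (3): add — endpoints in different components.
1–2 (3): add — endpoints in different components.
2–8 (3): add — endpoints in different components.
1–8 (4): skip — 1 and 8 already connected.
1–3 (5): skip — 1 and 3 already connected.
3–6 (15): add — endpoints in different components.
3–7 (15): add — endpoints in different components.
MST edges: 3–4, 3–5, 1–4, 0–4, 1–2, 2–8, 3–6, 3–7; total weight 1+1+2+3+3+3+15+15 = 43.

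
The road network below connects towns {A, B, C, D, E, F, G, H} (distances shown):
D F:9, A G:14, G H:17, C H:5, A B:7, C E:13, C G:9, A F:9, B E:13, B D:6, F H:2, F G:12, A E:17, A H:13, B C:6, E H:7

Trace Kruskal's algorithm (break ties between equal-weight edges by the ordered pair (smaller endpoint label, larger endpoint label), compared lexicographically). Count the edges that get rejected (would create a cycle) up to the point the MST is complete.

1

Sort edges by weight, then run Kruskal:
F H (2): add — endpoints in different components.
C H (5): add — endpoints in different components.
B C (6): add — endpoints in different components.
B D (6): add — endpoints in different components.
A B (7): add — endpoints in different components.
E H (7): add — endpoints in different components.
A F (9): skip — A and F already connected.
C G (9): add — endpoints in different components.
Edges rejected before the tree was complete: 1.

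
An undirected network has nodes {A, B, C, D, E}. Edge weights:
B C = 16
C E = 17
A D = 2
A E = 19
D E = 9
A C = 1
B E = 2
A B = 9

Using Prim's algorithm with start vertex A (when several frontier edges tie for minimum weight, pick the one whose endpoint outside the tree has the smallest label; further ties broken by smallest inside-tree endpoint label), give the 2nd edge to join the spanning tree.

A-D

Prim, starting at A.
Step 1: cheapest edge leaving the tree is A C (1); add C.
Step 2: cheapest edge leaving the tree is A D (2); add D.
Step 3: cheapest edge leaving the tree is A B (9); add B.
Step 4: cheapest edge leaving the tree is B E (2); add E.
The 2nd edge added is A D.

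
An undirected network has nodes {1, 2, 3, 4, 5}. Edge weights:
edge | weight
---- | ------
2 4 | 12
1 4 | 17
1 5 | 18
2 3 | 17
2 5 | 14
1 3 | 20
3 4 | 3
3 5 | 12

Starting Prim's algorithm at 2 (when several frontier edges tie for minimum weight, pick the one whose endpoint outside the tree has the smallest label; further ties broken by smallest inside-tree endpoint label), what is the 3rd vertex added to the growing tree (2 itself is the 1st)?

3

Grow the tree from 2 using Prim:
Step 1: frontier [2 4 12, 2 5 14, 2 3 17] → take 2 4 (12); add 4.
Step 2: frontier [2 5 14, 2 3 17, 3 4 3, 1 4 17] → take 3 4 (3); add 3.
Step 3: frontier [2 5 14, 3 5 12, 1 3 20, 1 4 17] → take 3 5 (12); add 5.
Step 4: frontier [1 3 20, 1 4 17, 1 5 18] → take 1 4 (17); add 1.
Vertex order: 2, 4, 3, 5, 1. The 3rd vertex is 3.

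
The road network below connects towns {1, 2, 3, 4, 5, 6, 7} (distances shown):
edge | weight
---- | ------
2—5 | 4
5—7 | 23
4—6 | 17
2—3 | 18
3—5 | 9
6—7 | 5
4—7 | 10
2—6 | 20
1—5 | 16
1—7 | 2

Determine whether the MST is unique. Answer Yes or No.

Sort edges by weight, then run Kruskal:
1—7 (2): add. Components now {1,7} {2} {3} {4} {5} {6}
2—5 (4): add. Components now {1,7} {2,5} {3} {4} {6}
6—7 (5): add. Components now {1,6,7} {2,5} {3} {4}
3—5 (9): add. Components now {1,6,7} {2,3,5} {4}
4—7 (10): add. Components now {1,4,6,7} {2,3,5}
1—5 (16): add. Components now {1,2,3,4,5,6,7}
Every non-tree edge has weight strictly greater than the heaviest edge on the tree path between its endpoints, so the MST is unique.

Yes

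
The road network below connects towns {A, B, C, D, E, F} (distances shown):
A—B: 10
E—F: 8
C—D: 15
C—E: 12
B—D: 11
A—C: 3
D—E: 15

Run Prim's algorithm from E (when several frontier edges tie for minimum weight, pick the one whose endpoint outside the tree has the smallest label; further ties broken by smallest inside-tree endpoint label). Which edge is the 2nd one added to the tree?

C-E

Prim, starting at E.
Step 1: cheapest edge leaving the tree is E—F (8); add F.
Step 2: cheapest edge leaving the tree is C—E (12); add C.
Step 3: cheapest edge leaving the tree is A—C (3); add A.
Step 4: cheapest edge leaving the tree is A—B (10); add B.
Step 5: cheapest edge leaving the tree is B—D (11); add D.
The 2nd edge added is C—E.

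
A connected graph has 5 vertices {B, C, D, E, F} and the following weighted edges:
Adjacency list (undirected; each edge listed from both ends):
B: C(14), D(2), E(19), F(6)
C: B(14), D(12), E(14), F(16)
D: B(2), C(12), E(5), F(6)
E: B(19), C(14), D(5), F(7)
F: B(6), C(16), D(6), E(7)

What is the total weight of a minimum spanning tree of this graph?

Kruskal: consider edges lightest-first.
B-D (2): add — endpoints in different components.
D-E (5): add — endpoints in different components.
B-F (6): add — endpoints in different components.
D-F (6): skip — D and F already connected.
E-F (7): skip — E and F already connected.
C-D (12): add — endpoints in different components.
MST edges: B-D, D-E, B-F, C-D; total weight 2+5+6+12 = 25.

25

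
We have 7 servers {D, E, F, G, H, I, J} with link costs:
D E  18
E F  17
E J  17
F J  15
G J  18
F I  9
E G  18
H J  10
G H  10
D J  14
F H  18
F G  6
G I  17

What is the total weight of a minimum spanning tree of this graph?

Prim, starting at D.
Step 1: frontier [D J 14, D E 18] → take D J (14); add J.
Step 2: frontier [D E 18, H J 10, F J 15, E J 17, G J 18] → take H J (10); add H.
Step 3: frontier [D E 18, G H 10, F H 18, F J 15, E J 17, G J 18] → take G H (10); add G.
Step 4: frontier [D E 18, F G 6, G I 17, E G 18, F H 18, F J 15, E J 17] → take F G (6); add F.
Step 5: frontier [D E 18, F I 9, E F 17, G I 17, E G 18, E J 17] → take F I (9); add I.
Step 6: frontier [D E 18, E F 17, E G 18, E J 17] → take E F (17); add E.
MST edges: D J, H J, G H, F G, F I, E F; total weight 14+10+10+6+9+17 = 66.

66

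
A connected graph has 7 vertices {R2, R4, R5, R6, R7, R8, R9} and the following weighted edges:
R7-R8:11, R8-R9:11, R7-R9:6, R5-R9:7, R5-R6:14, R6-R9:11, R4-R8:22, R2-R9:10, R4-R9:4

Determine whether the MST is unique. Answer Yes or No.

No

Kruskal: consider edges lightest-first.
R4-R9 (4): add — endpoints in different components.
R7-R9 (6): add — endpoints in different components.
R5-R9 (7): add — endpoints in different components.
R2-R9 (10): add — endpoints in different components.
R6-R9 (11): add — endpoints in different components.
R7-R8 (11): add — endpoints in different components.
Non-tree edge R8-R9 has weight 11, equal to the heaviest edge on its tree cycle — swapping gives another MST of the same weight. Not unique.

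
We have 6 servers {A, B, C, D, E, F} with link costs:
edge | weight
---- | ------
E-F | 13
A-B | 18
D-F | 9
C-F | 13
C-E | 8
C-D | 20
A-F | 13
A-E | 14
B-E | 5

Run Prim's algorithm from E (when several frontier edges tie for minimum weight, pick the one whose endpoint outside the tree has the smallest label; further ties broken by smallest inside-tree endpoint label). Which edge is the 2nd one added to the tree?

C-E

Grow the tree from E using Prim:
Step 1: cheapest edge leaving the tree is B-E (5); add B.
Step 2: cheapest edge leaving the tree is C-E (8); add C.
Step 3: cheapest edge leaving the tree is C-F (13); add F.
Step 4: cheapest edge leaving the tree is D-F (9); add D.
Step 5: cheapest edge leaving the tree is A-F (13); add A.
The 2nd edge added is C-E.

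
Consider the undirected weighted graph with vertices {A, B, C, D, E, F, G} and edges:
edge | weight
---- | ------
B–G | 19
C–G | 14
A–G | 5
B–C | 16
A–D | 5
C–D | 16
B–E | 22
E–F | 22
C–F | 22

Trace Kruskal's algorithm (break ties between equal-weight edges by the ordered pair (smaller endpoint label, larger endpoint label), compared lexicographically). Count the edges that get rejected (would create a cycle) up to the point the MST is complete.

Sort edges by weight, then run Kruskal:
A–D (5): add. Components now {A,D} {B} {C} {E} {F} {G}
A–G (5): add. Components now {A,D,G} {B} {C} {E} {F}
C–G (14): add. Components now {A,C,D,G} {B} {E} {F}
B–C (16): add. Components now {A,B,C,D,G} {E} {F}
C–D (16): skip — C and D already connected.
B–G (19): skip — B and G already connected.
B–E (22): add. Components now {A,B,C,D,E,G} {F}
C–F (22): add. Components now {A,B,C,D,E,F,G}
Edges rejected before the tree was complete: 2.

2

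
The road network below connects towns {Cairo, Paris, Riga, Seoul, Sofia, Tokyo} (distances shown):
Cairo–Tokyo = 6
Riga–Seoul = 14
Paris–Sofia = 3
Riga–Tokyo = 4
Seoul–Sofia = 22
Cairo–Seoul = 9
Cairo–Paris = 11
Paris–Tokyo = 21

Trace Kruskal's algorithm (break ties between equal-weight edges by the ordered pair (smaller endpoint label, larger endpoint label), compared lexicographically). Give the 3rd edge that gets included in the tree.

Kruskal's algorithm — process edges by increasing weight (ties by edge label):
Paris–Sofia (3): add. Components now {Tokyo} {Riga} {Cairo} {Paris,Sofia} {Seoul}
Riga–Tokyo (4): add. Components now {Riga,Tokyo} {Cairo} {Paris,Sofia} {Seoul}
Cairo–Tokyo (6): add. Components now {Cairo,Riga,Tokyo} {Paris,Sofia} {Seoul}
Cairo–Seoul (9): add. Components now {Cairo,Riga,Seoul,Tokyo} {Paris,Sofia}
Cairo–Paris (11): add. Components now {Cairo,Paris,Riga,Seoul,Sofia,Tokyo}
The 3rd edge added is Cairo–Tokyo.

Cairo-Tokyo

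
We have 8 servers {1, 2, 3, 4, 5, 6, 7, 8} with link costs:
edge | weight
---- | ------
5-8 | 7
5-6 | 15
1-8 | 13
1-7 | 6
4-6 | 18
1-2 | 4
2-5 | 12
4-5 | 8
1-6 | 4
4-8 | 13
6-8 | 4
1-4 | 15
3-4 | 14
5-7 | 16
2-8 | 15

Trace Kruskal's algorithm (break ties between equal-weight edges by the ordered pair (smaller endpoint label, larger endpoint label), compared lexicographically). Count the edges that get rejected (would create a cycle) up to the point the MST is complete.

Sort edges by weight, then run Kruskal:
1-2 (4): add — endpoints in different components.
1-6 (4): add — endpoints in different components.
6-8 (4): add — endpoints in different components.
1-7 (6): add — endpoints in different components.
5-8 (7): add — endpoints in different components.
4-5 (8): add — endpoints in different components.
2-5 (12): skip — 2 and 5 already connected.
1-8 (13): skip — 1 and 8 already connected.
4-8 (13): skip — 4 and 8 already connected.
3-4 (14): add — endpoints in different components.
Edges rejected before the tree was complete: 3.

3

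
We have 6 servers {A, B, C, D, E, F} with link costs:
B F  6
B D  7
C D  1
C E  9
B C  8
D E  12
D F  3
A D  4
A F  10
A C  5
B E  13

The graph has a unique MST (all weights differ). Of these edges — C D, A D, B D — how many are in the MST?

Sort edges by weight, then run Kruskal:
C D (1): add — endpoints in different components.
D F (3): add — endpoints in different components.
A D (4): add — endpoints in different components.
A C (5): skip — A and C already connected.
B F (6): add — endpoints in different components.
B D (7): skip — B and D already connected.
B C (8): skip — B and C already connected.
C E (9): add — endpoints in different components.
MST edge set: {C D, D F, A D, B F, C E}.
Of the listed edges, {C D, A D} are in the MST → 2.

2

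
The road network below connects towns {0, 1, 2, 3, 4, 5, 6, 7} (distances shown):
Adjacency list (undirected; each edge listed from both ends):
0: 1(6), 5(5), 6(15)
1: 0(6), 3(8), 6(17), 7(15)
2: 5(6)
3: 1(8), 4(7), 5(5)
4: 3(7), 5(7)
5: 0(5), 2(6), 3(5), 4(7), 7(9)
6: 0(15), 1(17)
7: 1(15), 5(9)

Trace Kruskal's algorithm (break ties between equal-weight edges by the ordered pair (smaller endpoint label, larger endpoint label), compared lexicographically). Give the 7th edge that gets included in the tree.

Sort edges by weight, then run Kruskal:
0 5 (5): add — endpoints in different components.
3 5 (5): add — endpoints in different components.
0 1 (6): add — endpoints in different components.
2 5 (6): add — endpoints in different components.
3 4 (7): add — endpoints in different components.
4 5 (7): skip — 4 and 5 already connected.
1 3 (8): skip — 1 and 3 already connected.
5 7 (9): add — endpoints in different components.
0 6 (15): add — endpoints in different components.
The 7th edge added is 0 6.

0-6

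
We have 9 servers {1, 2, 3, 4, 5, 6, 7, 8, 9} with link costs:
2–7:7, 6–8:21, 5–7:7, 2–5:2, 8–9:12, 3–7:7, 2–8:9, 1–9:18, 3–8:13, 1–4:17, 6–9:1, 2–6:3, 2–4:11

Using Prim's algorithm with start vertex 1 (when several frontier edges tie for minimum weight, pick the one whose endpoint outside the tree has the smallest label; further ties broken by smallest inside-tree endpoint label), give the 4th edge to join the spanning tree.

Prim's algorithm from 1:
Step 1: frontier [1–4 17, 1–9 18] → take 1–4 (17); add 4.
Step 2: frontier [1–9 18, 2–4 11] → take 2–4 (11); add 2.
Step 3: frontier [1–9 18, 2–5 2, 2–6 3, 2–7 7, 2–8 9] → take 2–5 (2); add 5.
Step 4: frontier [1–9 18, 2–6 3, 2–7 7, 2–8 9, 5–7 7] → take 2–6 (3); add 6.
Step 5: frontier [1–9 18, 2–7 7, 2–8 9, 5–7 7, 6–9 1, 6–8 21] → take 6–9 (1); add 9.
Step 6: frontier [2–7 7, 2–8 9, 5–7 7, 6–8 21, 8–9 12] → take 2–7 (7); add 7.
Step 7: frontier [2–8 9, 6–8 21, 3–7 7, 8–9 12] → take 3–7 (7); add 3.
Step 8: frontier [2–8 9, 3–8 13, 6–8 21, 8–9 12] → take 2–8 (9); add 8.
The 4th edge added is 2–6.

2-6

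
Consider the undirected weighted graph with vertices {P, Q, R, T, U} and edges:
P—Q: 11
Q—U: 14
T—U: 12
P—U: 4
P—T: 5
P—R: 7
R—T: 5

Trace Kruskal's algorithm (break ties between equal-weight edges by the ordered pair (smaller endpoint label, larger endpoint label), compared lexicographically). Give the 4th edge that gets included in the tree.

P-Q

Sort edges by weight, then run Kruskal:
P—U (4): add — endpoints in different components.
P—T (5): add — endpoints in different components.
R—T (5): add — endpoints in different components.
P—R (7): skip — R and P already connected.
P—Q (11): add — endpoints in different components.
The 4th edge added is P—Q.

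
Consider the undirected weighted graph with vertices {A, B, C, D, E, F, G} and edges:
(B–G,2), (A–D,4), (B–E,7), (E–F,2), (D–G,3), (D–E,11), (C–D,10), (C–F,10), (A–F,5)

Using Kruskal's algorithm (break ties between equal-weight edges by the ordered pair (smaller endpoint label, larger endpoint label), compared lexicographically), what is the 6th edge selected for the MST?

Kruskal's algorithm — process edges by increasing weight (ties by edge label):
B–G (2): add — endpoints in different components.
E–F (2): add — endpoints in different components.
D–G (3): add — endpoints in different components.
A–D (4): add — endpoints in different components.
A–F (5): add — endpoints in different components.
B–E (7): skip — B and E already connected.
C–D (10): add — endpoints in different components.
The 6th edge added is C–D.

C-D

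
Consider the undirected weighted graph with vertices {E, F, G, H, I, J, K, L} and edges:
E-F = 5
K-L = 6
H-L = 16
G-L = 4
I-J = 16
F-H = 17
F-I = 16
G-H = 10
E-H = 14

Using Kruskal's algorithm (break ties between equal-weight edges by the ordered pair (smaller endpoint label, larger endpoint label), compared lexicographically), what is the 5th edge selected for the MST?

E-H

Kruskal's algorithm — process edges by increasing weight (ties by edge label):
G-L (4): add — endpoints in different components.
E-F (5): add — endpoints in different components.
K-L (6): add — endpoints in different components.
G-H (10): add — endpoints in different components.
E-H (14): add — endpoints in different components.
F-I (16): add — endpoints in different components.
H-L (16): skip — H and L already connected.
I-J (16): add — endpoints in different components.
The 5th edge added is E-H.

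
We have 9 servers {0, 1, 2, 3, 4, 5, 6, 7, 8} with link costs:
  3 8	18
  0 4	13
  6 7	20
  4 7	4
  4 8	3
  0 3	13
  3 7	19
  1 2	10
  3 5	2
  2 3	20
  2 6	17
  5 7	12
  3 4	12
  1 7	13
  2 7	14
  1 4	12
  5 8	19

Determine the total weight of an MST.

73

Prim's algorithm from 0:
Step 1: cheapest edge leaving the tree is 0 3 (13); add 3.
Step 2: cheapest edge leaving the tree is 3 5 (2); add 5.
Step 3: cheapest edge leaving the tree is 3 4 (12); add 4.
Step 4: cheapest edge leaving the tree is 4 8 (3); add 8.
Step 5: cheapest edge leaving the tree is 4 7 (4); add 7.
Step 6: cheapest edge leaving the tree is 1 4 (12); add 1.
Step 7: cheapest edge leaving the tree is 1 2 (10); add 2.
Step 8: cheapest edge leaving the tree is 2 6 (17); add 6.
MST edges: 0 3, 3 5, 3 4, 4 8, 4 7, 1 4, 1 2, 2 6; total weight 13+2+12+3+4+12+10+17 = 73.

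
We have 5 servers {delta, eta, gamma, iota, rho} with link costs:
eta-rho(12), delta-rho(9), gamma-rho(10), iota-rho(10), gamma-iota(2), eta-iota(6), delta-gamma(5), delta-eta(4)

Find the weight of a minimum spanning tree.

20

Grow the tree from iota using Prim:
Step 1: frontier [gamma-iota 2, eta-iota 6, iota-rho 10] → take gamma-iota (2); add gamma.
Step 2: frontier [delta-gamma 5, gamma-rho 10, eta-iota 6, iota-rho 10] → take delta-gamma (5); add delta.
Step 3: frontier [delta-eta 4, delta-rho 9, gamma-rho 10, eta-iota 6, iota-rho 10] → take delta-eta (4); add eta.
Step 4: frontier [delta-rho 9, eta-rho 12, gamma-rho 10, iota-rho 10] → take delta-rho (9); add rho.
MST edges: gamma-iota, delta-gamma, delta-eta, delta-rho; total weight 2+5+4+9 = 20.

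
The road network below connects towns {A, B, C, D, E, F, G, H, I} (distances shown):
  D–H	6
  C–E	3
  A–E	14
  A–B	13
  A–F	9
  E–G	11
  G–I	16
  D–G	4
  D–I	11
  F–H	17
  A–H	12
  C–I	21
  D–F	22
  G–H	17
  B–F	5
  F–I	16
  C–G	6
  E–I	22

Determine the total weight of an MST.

56

Sort edges by weight, then run Kruskal:
C–E (3): add — endpoints in different components.
D–G (4): add — endpoints in different components.
B–F (5): add — endpoints in different components.
C–G (6): add — endpoints in different components.
D–H (6): add — endpoints in different components.
A–F (9): add — endpoints in different components.
D–I (11): add — endpoints in different components.
E–G (11): skip — E and G already connected.
A–H (12): add — endpoints in different components.
MST edges: C–E, D–G, B–F, C–G, D–H, A–F, D–I, A–H; total weight 3+4+5+6+6+9+11+12 = 56.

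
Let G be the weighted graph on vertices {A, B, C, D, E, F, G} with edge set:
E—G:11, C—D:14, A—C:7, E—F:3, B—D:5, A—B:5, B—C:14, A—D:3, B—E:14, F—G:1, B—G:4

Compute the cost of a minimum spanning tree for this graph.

Grow the tree from F using Prim:
Step 1: frontier [F—G 1, E—F 3] → take F—G (1); add G.
Step 2: frontier [E—F 3, B—G 4, E—G 11] → take E—F (3); add E.
Step 3: frontier [B—E 14, B—G 4] → take B—G (4); add B.
Step 4: frontier [A—B 5, B—D 5, B—C 14] → take A—B (5); add A.
Step 5: frontier [A—D 3, A—C 7, B—D 5, B—C 14] → take A—D (3); add D.
Step 6: frontier [A—C 7, B—C 14, C—D 14] → take A—C (7); add C.
MST edges: F—G, E—F, B—G, A—B, A—D, A—C; total weight 1+3+4+5+3+7 = 23.

23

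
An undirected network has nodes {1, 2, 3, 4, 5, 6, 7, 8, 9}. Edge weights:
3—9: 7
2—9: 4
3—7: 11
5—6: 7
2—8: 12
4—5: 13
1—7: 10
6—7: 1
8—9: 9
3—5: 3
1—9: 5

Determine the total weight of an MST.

49

Grow the tree from 7 using Prim:
Step 1: cheapest edge leaving the tree is 6—7 (1); add 6.
Step 2: cheapest edge leaving the tree is 5—6 (7); add 5.
Step 3: cheapest edge leaving the tree is 3—5 (3); add 3.
Step 4: cheapest edge leaving the tree is 3—9 (7); add 9.
Step 5: cheapest edge leaving the tree is 2—9 (4); add 2.
Step 6: cheapest edge leaving the tree is 1—9 (5); add 1.
Step 7: cheapest edge leaving the tree is 8—9 (9); add 8.
Step 8: cheapest edge leaving the tree is 4—5 (13); add 4.
MST edges: 6—7, 5—6, 3—5, 3—9, 2—9, 1—9, 8—9, 4—5; total weight 1+7+3+7+4+5+9+13 = 49.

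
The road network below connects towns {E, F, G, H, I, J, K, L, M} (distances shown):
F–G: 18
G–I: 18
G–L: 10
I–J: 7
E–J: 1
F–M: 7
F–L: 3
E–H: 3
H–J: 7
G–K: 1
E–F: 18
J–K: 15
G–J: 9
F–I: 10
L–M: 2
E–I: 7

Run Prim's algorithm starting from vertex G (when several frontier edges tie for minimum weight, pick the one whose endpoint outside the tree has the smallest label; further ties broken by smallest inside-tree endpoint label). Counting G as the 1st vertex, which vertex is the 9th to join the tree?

M

Prim, starting at G.
Step 1: cheapest edge leaving the tree is G–K (1); add K.
Step 2: cheapest edge leaving the tree is G–J (9); add J.
Step 3: cheapest edge leaving the tree is E–J (1); add E.
Step 4: cheapest edge leaving the tree is E–H (3); add H.
Step 5: cheapest edge leaving the tree is E–I (7); add I.
Step 6: cheapest edge leaving the tree is F–I (10); add F.
Step 7: cheapest edge leaving the tree is F–L (3); add L.
Step 8: cheapest edge leaving the tree is L–M (2); add M.
Vertex order: G, K, J, E, H, I, F, L, M. The 9th vertex is M.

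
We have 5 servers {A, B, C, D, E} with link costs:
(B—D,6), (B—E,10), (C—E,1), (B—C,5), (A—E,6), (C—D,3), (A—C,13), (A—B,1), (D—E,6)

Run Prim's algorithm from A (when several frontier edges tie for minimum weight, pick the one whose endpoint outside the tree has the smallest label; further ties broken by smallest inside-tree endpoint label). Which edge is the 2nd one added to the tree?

B-C

Grow the tree from A using Prim:
Step 1: frontier [A—B 1, A—E 6, A—C 13] → take A—B (1); add B.
Step 2: frontier [A—E 6, A—C 13, B—C 5, B—D 6, B—E 10] → take B—C (5); add C.
Step 3: frontier [A—E 6, B—D 6, B—E 10, C—E 1, C—D 3] → take C—E (1); add E.
Step 4: frontier [B—D 6, C—D 3, D—E 6] → take C—D (3); add D.
The 2nd edge added is B—C.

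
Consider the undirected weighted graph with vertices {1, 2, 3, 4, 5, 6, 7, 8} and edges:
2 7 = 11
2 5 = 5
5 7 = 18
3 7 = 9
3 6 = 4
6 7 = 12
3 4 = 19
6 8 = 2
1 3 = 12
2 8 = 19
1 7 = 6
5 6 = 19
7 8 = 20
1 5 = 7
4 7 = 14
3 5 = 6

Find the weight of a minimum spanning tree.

Kruskal's algorithm — process edges by increasing weight (ties by edge label):
6 8 (2): add — endpoints in different components.
3 6 (4): add — endpoints in different components.
2 5 (5): add — endpoints in different components.
1 7 (6): add — endpoints in different components.
3 5 (6): add — endpoints in different components.
1 5 (7): add — endpoints in different components.
3 7 (9): skip — 3 and 7 already connected.
2 7 (11): skip — 2 and 7 already connected.
1 3 (12): skip — 1 and 3 already connected.
6 7 (12): skip — 6 and 7 already connected.
4 7 (14): add — endpoints in different components.
MST edges: 6 8, 3 6, 2 5, 1 7, 3 5, 1 5, 4 7; total weight 2+4+5+6+6+7+14 = 44.

44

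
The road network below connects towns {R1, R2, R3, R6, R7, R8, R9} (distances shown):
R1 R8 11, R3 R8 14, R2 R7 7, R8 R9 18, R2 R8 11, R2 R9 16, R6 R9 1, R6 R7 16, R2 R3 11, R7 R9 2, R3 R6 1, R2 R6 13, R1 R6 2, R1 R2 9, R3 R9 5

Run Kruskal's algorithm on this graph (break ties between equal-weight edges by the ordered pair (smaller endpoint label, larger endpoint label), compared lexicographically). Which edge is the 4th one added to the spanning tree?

Sort edges by weight, then run Kruskal:
R3 R6 (1): add — endpoints in different components.
R6 R9 (1): add — endpoints in different components.
R1 R6 (2): add — endpoints in different components.
R7 R9 (2): add — endpoints in different components.
R3 R9 (5): skip — R9 and R3 already connected.
R2 R7 (7): add — endpoints in different components.
R1 R2 (9): skip — R1 and R2 already connected.
R1 R8 (11): add — endpoints in different components.
The 4th edge added is R7 R9.

R7-R9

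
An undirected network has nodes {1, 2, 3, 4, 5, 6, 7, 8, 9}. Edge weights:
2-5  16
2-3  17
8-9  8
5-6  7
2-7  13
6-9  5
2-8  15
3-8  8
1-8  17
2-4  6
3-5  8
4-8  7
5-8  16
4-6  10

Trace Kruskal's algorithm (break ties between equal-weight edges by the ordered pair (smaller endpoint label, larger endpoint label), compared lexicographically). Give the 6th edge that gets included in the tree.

3-8

Kruskal: consider edges lightest-first.
6-9 (5): add — endpoints in different components.
2-4 (6): add — endpoints in different components.
4-8 (7): add — endpoints in different components.
5-6 (7): add — endpoints in different components.
3-5 (8): add — endpoints in different components.
3-8 (8): add — endpoints in different components.
8-9 (8): skip — 8 and 9 already connected.
4-6 (10): skip — 4 and 6 already connected.
2-7 (13): add — endpoints in different components.
2-8 (15): skip — 2 and 8 already connected.
2-5 (16): skip — 2 and 5 already connected.
5-8 (16): skip — 5 and 8 already connected.
1-8 (17): add — endpoints in different components.
The 6th edge added is 3-8.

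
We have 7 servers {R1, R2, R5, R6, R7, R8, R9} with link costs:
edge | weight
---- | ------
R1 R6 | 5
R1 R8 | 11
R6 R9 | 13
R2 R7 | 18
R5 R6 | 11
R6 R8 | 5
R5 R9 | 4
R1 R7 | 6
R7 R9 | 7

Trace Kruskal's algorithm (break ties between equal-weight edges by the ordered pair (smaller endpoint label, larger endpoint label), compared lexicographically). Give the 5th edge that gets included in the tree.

R7-R9

Kruskal's algorithm — process edges by increasing weight (ties by edge label):
R5 R9 (4): add. Components now {R1} {R6} {R5,R9} {R8} {R2} {R7}
R1 R6 (5): add. Components now {R1,R6} {R5,R9} {R8} {R2} {R7}
R6 R8 (5): add. Components now {R1,R6,R8} {R5,R9} {R2} {R7}
R1 R7 (6): add. Components now {R1,R6,R7,R8} {R5,R9} {R2}
R7 R9 (7): add. Components now {R1,R5,R6,R7,R8,R9} {R2}
R1 R8 (11): skip — R1 and R8 already connected.
R5 R6 (11): skip — R6 and R5 already connected.
R6 R9 (13): skip — R6 and R9 already connected.
R2 R7 (18): add. Components now {R1,R2,R5,R6,R7,R8,R9}
The 5th edge added is R7 R9.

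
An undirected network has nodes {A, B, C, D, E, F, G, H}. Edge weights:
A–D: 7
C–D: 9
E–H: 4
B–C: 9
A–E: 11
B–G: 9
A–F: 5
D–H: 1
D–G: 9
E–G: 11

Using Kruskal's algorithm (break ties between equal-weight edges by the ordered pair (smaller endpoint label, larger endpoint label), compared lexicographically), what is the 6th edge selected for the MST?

B-G

Kruskal's algorithm — process edges by increasing weight (ties by edge label):
D–H (1): add — endpoints in different components.
E–H (4): add — endpoints in different components.
A–F (5): add — endpoints in different components.
A–D (7): add — endpoints in different components.
B–C (9): add — endpoints in different components.
B–G (9): add — endpoints in different components.
C–D (9): add — endpoints in different components.
The 6th edge added is B–G.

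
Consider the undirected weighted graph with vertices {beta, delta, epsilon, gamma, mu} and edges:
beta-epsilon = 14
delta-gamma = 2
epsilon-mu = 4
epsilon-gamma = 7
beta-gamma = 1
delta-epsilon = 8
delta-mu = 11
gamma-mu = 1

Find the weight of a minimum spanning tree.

Prim, starting at gamma.
Step 1: cheapest edge leaving the tree is beta-gamma (1); add beta.
Step 2: cheapest edge leaving the tree is gamma-mu (1); add mu.
Step 3: cheapest edge leaving the tree is delta-gamma (2); add delta.
Step 4: cheapest edge leaving the tree is epsilon-mu (4); add epsilon.
MST edges: beta-gamma, gamma-mu, delta-gamma, epsilon-mu; total weight 1+1+2+4 = 8.

8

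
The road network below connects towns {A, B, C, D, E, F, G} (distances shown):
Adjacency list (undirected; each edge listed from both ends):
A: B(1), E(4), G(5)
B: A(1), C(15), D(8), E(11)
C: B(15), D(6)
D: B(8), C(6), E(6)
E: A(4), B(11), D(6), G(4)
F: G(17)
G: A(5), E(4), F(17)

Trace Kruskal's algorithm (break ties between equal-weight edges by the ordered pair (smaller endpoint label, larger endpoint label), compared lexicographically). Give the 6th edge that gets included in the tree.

F-G

Kruskal's algorithm — process edges by increasing weight (ties by edge label):
A—B (1): add. Components now {A,B} {C} {D} {E} {F} {G}
A—E (4): add. Components now {A,B,E} {C} {D} {F} {G}
E—G (4): add. Components now {A,B,E,G} {C} {D} {F}
A—G (5): skip — A and G already connected.
C—D (6): add. Components now {A,B,E,G} {C,D} {F}
D—E (6): add. Components now {A,B,C,D,E,G} {F}
B—D (8): skip — B and D already connected.
B—E (11): skip — B and E already connected.
B—C (15): skip — B and C already connected.
F—G (17): add. Components now {A,B,C,D,E,F,G}
The 6th edge added is F—G.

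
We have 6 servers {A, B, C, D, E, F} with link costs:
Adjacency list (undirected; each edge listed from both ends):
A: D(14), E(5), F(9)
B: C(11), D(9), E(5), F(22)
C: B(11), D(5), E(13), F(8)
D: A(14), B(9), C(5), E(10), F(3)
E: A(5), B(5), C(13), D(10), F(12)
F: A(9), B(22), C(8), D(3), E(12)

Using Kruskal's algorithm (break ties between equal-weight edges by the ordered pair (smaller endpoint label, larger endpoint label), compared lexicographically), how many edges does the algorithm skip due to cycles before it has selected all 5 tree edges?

1

Kruskal's algorithm — process edges by increasing weight (ties by edge label):
D-F (3): add. Components now {A} {B} {C} {D,F} {E}
A-E (5): add. Components now {A,E} {B} {C} {D,F}
B-E (5): add. Components now {A,B,E} {C} {D,F}
C-D (5): add. Components now {A,B,E} {C,D,F}
C-F (8): skip — C and F already connected.
A-F (9): add. Components now {A,B,C,D,E,F}
Edges rejected before the tree was complete: 1.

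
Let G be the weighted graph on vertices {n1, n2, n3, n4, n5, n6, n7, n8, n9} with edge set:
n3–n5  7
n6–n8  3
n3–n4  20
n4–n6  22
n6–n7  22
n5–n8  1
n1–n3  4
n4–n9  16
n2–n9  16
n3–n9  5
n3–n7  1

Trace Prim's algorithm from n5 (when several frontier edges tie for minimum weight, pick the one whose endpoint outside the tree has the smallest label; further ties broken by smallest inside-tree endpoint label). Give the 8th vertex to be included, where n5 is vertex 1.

n2

Prim's algorithm from n5:
Step 1: cheapest edge leaving the tree is n5–n8 (1); add n8.
Step 2: cheapest edge leaving the tree is n6–n8 (3); add n6.
Step 3: cheapest edge leaving the tree is n3–n5 (7); add n3.
Step 4: cheapest edge leaving the tree is n3–n7 (1); add n7.
Step 5: cheapest edge leaving the tree is n1–n3 (4); add n1.
Step 6: cheapest edge leaving the tree is n3–n9 (5); add n9.
Step 7: cheapest edge leaving the tree is n2–n9 (16); add n2.
Step 8: cheapest edge leaving the tree is n4–n9 (16); add n4.
Vertex order: n5, n8, n6, n3, n7, n1, n9, n2, n4. The 8th vertex is n2.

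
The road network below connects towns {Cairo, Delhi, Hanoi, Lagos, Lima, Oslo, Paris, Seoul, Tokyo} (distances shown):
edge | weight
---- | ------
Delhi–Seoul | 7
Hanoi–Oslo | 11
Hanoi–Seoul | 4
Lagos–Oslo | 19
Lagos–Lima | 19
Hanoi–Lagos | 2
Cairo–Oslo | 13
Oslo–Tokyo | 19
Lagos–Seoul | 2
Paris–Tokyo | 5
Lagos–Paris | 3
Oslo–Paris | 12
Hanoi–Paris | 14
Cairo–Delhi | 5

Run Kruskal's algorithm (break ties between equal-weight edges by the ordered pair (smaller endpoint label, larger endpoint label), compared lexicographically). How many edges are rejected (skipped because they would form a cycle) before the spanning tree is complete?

4

Kruskal's algorithm — process edges by increasing weight (ties by edge label):
Hanoi–Lagos (2): add — endpoints in different components.
Lagos–Seoul (2): add — endpoints in different components.
Lagos–Paris (3): add — endpoints in different components.
Hanoi–Seoul (4): skip — Hanoi and Seoul already connected.
Cairo–Delhi (5): add — endpoints in different components.
Paris–Tokyo (5): add — endpoints in different components.
Delhi–Seoul (7): add — endpoints in different components.
Hanoi–Oslo (11): add — endpoints in different components.
Oslo–Paris (12): skip — Oslo and Paris already connected.
Cairo–Oslo (13): skip — Oslo and Cairo already connected.
Hanoi–Paris (14): skip — Hanoi and Paris already connected.
Lagos–Lima (19): add — endpoints in different components.
Edges rejected before the tree was complete: 4.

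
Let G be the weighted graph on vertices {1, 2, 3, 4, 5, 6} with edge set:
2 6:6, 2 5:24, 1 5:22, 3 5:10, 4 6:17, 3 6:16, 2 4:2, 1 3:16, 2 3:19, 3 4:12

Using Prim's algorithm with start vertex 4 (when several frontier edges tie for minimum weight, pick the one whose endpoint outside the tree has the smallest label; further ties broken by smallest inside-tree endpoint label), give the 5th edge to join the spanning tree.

Grow the tree from 4 using Prim:
Step 1: cheapest edge leaving the tree is 2 4 (2); add 2.
Step 2: cheapest edge leaving the tree is 2 6 (6); add 6.
Step 3: cheapest edge leaving the tree is 3 4 (12); add 3.
Step 4: cheapest edge leaving the tree is 3 5 (10); add 5.
Step 5: cheapest edge leaving the tree is 1 3 (16); add 1.
The 5th edge added is 1 3.

1-3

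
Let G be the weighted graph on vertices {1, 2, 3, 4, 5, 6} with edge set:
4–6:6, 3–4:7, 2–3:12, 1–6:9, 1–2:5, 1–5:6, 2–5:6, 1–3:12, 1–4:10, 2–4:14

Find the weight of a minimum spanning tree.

Sort edges by weight, then run Kruskal:
1–2 (5): add. Components now {1,2} {3} {4} {5} {6}
1–5 (6): add. Components now {1,2,5} {3} {4} {6}
2–5 (6): skip — 2 and 5 already connected.
4–6 (6): add. Components now {1,2,5} {3} {4,6}
3–4 (7): add. Components now {1,2,5} {3,4,6}
1–6 (9): add. Components now {1,2,3,4,5,6}
MST edges: 1–2, 1–5, 4–6, 3–4, 1–6; total weight 5+6+6+7+9 = 33.

33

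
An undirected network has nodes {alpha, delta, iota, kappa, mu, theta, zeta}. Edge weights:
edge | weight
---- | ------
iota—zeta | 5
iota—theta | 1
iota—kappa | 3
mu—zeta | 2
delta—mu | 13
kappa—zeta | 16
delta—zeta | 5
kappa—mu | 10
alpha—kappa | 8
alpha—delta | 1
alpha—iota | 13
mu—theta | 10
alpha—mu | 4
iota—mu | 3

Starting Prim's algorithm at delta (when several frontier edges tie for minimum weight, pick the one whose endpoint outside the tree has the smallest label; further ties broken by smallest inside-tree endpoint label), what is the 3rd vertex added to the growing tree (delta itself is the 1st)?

Grow the tree from delta using Prim:
Step 1: cheapest edge leaving the tree is alpha—delta (1); add alpha.
Step 2: cheapest edge leaving the tree is alpha—mu (4); add mu.
Step 3: cheapest edge leaving the tree is mu—zeta (2); add zeta.
Step 4: cheapest edge leaving the tree is iota—mu (3); add iota.
Step 5: cheapest edge leaving the tree is iota—theta (1); add theta.
Step 6: cheapest edge leaving the tree is iota—kappa (3); add kappa.
Vertex order: delta, alpha, mu, zeta, iota, theta, kappa. The 3rd vertex is mu.

mu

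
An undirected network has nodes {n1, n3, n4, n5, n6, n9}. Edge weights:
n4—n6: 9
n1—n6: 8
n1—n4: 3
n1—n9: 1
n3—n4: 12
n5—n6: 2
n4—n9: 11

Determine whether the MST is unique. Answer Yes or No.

Kruskal: consider edges lightest-first.
n1—n9 (1): add — endpoints in different components.
n5—n6 (2): add — endpoints in different components.
n1—n4 (3): add — endpoints in different components.
n1—n6 (8): add — endpoints in different components.
n4—n6 (9): skip — n4 and n6 already connected.
n4—n9 (11): skip — n4 and n9 already connected.
n3—n4 (12): add — endpoints in different components.
Every non-tree edge has weight strictly greater than the heaviest edge on the tree path between its endpoints, so the MST is unique.

Yes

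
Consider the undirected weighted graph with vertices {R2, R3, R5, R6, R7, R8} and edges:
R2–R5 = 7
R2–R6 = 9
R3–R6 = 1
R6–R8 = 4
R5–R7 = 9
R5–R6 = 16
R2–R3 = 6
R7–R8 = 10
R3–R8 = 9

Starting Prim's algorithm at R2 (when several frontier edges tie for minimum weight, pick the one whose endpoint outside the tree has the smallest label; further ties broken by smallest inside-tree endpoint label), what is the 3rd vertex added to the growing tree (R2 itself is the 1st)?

R6

Prim's algorithm from R2:
Step 1: cheapest edge leaving the tree is R2–R3 (6); add R3.
Step 2: cheapest edge leaving the tree is R3–R6 (1); add R6.
Step 3: cheapest edge leaving the tree is R6–R8 (4); add R8.
Step 4: cheapest edge leaving the tree is R2–R5 (7); add R5.
Step 5: cheapest edge leaving the tree is R5–R7 (9); add R7.
Vertex order: R2, R3, R6, R8, R5, R7. The 3rd vertex is R6.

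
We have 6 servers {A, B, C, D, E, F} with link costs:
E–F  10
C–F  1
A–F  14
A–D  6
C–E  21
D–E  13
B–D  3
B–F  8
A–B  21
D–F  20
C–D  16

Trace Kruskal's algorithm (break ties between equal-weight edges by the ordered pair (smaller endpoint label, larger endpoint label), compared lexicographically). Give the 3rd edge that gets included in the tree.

Sort edges by weight, then run Kruskal:
C–F (1): add — endpoints in different components.
B–D (3): add — endpoints in different components.
A–D (6): add — endpoints in different components.
B–F (8): add — endpoints in different components.
E–F (10): add — endpoints in different components.
The 3rd edge added is A–D.

A-D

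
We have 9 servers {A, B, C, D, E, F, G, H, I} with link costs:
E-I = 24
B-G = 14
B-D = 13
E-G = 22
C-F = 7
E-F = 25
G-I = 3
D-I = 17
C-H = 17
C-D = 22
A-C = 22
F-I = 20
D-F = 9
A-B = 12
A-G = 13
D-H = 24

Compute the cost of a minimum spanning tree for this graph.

96

Sort edges by weight, then run Kruskal:
G-I (3): add — endpoints in different components.
C-F (7): add — endpoints in different components.
D-F (9): add — endpoints in different components.
A-B (12): add — endpoints in different components.
A-G (13): add — endpoints in different components.
B-D (13): add — endpoints in different components.
B-G (14): skip — B and G already connected.
C-H (17): add — endpoints in different components.
D-I (17): skip — D and I already connected.
F-I (20): skip — F and I already connected.
A-C (22): skip — A and C already connected.
C-D (22): skip — C and D already connected.
E-G (22): add — endpoints in different components.
MST edges: G-I, C-F, D-F, A-B, A-G, B-D, C-H, E-G; total weight 3+7+9+12+13+13+17+22 = 96.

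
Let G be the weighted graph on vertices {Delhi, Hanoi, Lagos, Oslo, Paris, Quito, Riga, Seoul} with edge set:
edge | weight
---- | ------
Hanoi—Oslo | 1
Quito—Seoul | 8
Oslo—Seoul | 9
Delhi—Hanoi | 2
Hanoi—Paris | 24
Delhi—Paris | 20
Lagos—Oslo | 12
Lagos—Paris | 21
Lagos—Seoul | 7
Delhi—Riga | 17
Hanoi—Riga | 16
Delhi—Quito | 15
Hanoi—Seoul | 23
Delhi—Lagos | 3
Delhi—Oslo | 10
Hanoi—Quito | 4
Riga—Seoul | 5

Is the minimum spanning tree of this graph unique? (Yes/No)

Sort edges by weight, then run Kruskal:
Hanoi—Oslo (1): add — endpoints in different components.
Delhi—Hanoi (2): add — endpoints in different components.
Delhi—Lagos (3): add — endpoints in different components.
Hanoi—Quito (4): add — endpoints in different components.
Riga—Seoul (5): add — endpoints in different components.
Lagos—Seoul (7): add — endpoints in different components.
Quito—Seoul (8): skip — Seoul and Quito already connected.
Oslo—Seoul (9): skip — Oslo and Seoul already connected.
Delhi—Oslo (10): skip — Delhi and Oslo already connected.
Lagos—Oslo (12): skip — Lagos and Oslo already connected.
Delhi—Quito (15): skip — Delhi and Quito already connected.
Hanoi—Riga (16): skip — Hanoi and Riga already connected.
Delhi—Riga (17): skip — Delhi and Riga already connected.
Delhi—Paris (20): add — endpoints in different components.
Every non-tree edge has weight strictly greater than the heaviest edge on the tree path between its endpoints, so the MST is unique.

Yes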